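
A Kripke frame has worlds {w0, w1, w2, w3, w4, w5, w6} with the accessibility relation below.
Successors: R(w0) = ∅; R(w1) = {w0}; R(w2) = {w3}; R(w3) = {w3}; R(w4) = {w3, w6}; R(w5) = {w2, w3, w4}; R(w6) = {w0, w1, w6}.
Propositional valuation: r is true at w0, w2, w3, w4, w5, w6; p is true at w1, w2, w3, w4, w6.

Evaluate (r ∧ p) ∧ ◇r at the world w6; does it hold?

Yes

At w6: r ∧ p is true, ◇r is true, so (r ∧ p) ∧ ◇r is true.
  At w6: ◇r requires r at some successor in {w0, w1, w6}.
    r holds at w0, so ◇r is true at w6.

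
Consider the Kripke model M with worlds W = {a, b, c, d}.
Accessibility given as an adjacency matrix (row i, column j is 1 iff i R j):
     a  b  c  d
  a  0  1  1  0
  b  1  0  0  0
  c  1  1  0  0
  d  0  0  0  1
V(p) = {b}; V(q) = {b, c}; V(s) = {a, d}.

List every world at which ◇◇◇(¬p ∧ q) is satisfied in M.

Let φ = ◇◇◇(¬p ∧ q). Evaluate φ at each world:
  a (successors {b, c}): φ is true.
  b (successors {a}): φ is false.
  c (successors {a, b}): φ is true.
  d (successors {d}): φ is false.
For instance, at a:
  At a: ◇◇◇(¬p ∧ q) requires ◇◇(¬p ∧ q) at some successor in {b, c}.
    ◇◇(¬p ∧ q) holds at b, so ◇◇◇(¬p ∧ q) is true at a.
      At b: ◇◇(¬p ∧ q) requires ◇(¬p ∧ q) at some successor in {a}.
        ◇(¬p ∧ q) holds at a, so ◇◇(¬p ∧ q) is true at b.
Satisfying worlds: {a, c}

a, c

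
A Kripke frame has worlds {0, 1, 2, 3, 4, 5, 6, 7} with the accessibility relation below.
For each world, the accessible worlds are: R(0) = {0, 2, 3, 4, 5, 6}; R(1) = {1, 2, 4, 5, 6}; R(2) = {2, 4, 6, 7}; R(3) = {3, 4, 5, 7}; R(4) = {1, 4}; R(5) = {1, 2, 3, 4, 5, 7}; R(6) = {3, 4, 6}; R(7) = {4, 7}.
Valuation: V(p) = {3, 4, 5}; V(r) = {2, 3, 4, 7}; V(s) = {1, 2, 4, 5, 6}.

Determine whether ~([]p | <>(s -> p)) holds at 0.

At 0: []p | <>(s -> p) is true, so ~([]p | <>(s -> p)) is false.
  At 0: []p is false, <>(s -> p) is true, so []p | <>(s -> p) is true.
    At 0: []p requires p at every successor {0, 2, 3, 4, 5, 6}.
      p fails at 0, so []p is false at 0.
    At 0: <>(s -> p) requires s -> p at some successor in {0, 2, 3, 4, 5, 6}.
      s -> p holds at 0, so <>(s -> p) is true at 0.

No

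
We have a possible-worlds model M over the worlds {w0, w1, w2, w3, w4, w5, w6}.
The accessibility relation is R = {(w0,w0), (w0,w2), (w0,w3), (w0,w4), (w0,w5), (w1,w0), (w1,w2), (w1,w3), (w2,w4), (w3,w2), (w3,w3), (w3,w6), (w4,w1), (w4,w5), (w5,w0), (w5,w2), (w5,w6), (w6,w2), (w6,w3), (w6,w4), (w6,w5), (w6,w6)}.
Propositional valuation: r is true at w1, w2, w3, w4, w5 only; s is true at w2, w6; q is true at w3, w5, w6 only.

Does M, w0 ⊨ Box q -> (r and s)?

At w0: Box q is false, r and s is false, so Box q -> (r and s) is true.
  At w0: Box q requires q at every successor {w0, w2, w3, w4, w5}.
    q fails at w0, so Box q is false at w0.

Yes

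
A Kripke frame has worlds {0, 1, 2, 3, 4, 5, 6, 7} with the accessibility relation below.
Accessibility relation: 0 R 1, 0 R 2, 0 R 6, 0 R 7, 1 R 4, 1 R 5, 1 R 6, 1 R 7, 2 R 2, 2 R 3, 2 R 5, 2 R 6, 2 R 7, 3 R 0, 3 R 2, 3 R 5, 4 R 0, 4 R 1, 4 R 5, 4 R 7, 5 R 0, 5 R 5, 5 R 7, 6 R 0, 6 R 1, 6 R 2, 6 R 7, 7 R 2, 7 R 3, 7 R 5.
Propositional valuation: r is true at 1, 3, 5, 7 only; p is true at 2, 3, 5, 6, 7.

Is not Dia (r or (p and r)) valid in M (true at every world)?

No

Let φ = not Dia (r or (p and r)). Evaluate φ at each world:
  0 (successors {1, 2, 6, 7}): φ is false.
  1 (successors {4, 5, 6, 7}): φ is false.
  2 (successors {2, 3, 5, 6, 7}): φ is false.
  3 (successors {0, 2, 5}): φ is false.
  4 (successors {0, 1, 5, 7}): φ is false.
  5 (successors {0, 5, 7}): φ is false.
  6 (successors {0, 1, 2, 7}): φ is false.
  7 (successors {2, 3, 5}): φ is false.
Detail at 0 (counterexample):
  At 0: Dia (r or (p and r)) is true, so not Dia (r or (p and r)) is false.
    At 0: Dia (r or (p and r)) requires r or (p and r) at some successor in {1, 2, 6, 7}.
      r or (p and r) holds at 1, so Dia (r or (p and r)) is true at 0.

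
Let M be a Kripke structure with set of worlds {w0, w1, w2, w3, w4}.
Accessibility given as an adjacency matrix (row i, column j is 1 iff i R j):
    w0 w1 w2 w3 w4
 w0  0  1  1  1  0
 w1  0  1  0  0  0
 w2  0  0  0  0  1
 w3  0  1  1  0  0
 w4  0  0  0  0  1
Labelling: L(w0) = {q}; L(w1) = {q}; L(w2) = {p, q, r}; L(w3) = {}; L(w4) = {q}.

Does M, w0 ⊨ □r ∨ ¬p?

Recall that □ψ holds at a world iff ψ holds at every accessible world, and ◇ψ holds iff ψ holds at some accessible world.
At w0: □r is false, ¬p is true, so □r ∨ ¬p is true.
  At w0: □r requires r at every successor {w1, w2, w3}.
    r fails at w1, so □r is false at w0.

Yes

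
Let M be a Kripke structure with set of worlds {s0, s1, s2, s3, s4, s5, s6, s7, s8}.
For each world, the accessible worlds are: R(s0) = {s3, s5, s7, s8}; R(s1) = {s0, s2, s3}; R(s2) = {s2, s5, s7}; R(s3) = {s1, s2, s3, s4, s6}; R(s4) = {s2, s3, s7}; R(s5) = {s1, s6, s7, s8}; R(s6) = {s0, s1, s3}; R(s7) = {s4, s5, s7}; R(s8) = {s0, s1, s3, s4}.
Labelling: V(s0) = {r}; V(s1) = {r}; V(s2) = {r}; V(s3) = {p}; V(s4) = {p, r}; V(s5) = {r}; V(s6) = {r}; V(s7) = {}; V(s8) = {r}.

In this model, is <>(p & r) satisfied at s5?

At s5: <>(p & r) requires p & r at some successor in {s1, s6, s7, s8}.
  At s1: p & r is false.
  At s6: p & r is false.
  At s7: p & r is false.
  At s8: p & r is false.
So <>(p & r) is false at s5.

No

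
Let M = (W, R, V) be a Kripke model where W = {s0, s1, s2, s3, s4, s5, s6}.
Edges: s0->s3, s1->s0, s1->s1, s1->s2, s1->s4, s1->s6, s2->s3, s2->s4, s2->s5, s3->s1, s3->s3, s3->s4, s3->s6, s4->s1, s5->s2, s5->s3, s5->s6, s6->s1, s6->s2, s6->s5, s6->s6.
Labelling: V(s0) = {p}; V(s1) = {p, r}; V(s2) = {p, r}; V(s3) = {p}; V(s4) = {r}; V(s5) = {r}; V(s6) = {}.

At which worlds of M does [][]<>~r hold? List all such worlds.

Recall that []ψ holds at a world iff ψ holds at every accessible world, and <>ψ holds iff ψ holds at some accessible world.
Let φ = [][]<>~r. Evaluate φ at each world:
  s0 (successors {s3}): φ is false.
  s1 (successors {s0, s1, s2, s4, s6}): φ is false.
  s2 (successors {s3, s4, s5}): φ is false.
  s3 (successors {s1, s3, s4, s6}): φ is false.
  s4 (successors {s1}): φ is false.
  s5 (successors {s2, s3, s6}): φ is false.
  s6 (successors {s1, s2, s5, s6}): φ is false.
For instance, at s3:
  At s3: [][]<>~r requires []<>~r at every successor {s1, s3, s4, s6}.
    []<>~r fails at s1, so [][]<>~r is false at s3.
      At s1: []<>~r requires <>~r at every successor {s0, s1, s2, s4, s6}.
        <>~r fails at s4, so []<>~r is false at s1.
Satisfying worlds: none.

none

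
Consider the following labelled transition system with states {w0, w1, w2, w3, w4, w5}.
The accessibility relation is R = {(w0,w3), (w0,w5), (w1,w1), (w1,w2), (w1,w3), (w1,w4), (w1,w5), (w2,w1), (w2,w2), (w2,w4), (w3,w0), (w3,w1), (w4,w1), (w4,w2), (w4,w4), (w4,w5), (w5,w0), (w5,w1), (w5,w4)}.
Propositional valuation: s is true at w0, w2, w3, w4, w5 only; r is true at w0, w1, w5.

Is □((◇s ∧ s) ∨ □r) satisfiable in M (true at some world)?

Recall that □ψ holds at a world iff ψ holds at every accessible world, and ◇ψ holds iff ψ holds at some accessible world.
Let φ = □((◇s ∧ s) ∨ □r). Evaluate φ at each world:
  w0 (successors {w3, w5}): φ is true.
  w1 (successors {w1, w2, w3, w4, w5}): φ is false.
  w2 (successors {w1, w2, w4}): φ is false.
  w3 (successors {w0, w1}): φ is false.
  w4 (successors {w1, w2, w4, w5}): φ is false.
  w5 (successors {w0, w1, w4}): φ is false.
Detail at w0 (witness):
  At w0: □((◇s ∧ s) ∨ □r) requires (◇s ∧ s) ∨ □r at every successor {w3, w5}.
      At w3: ◇s ∧ s is true, □r is true, so (◇s ∧ s) ∨ □r is true.
      At w5: ◇s ∧ s is true, □r is false, so (◇s ∧ s) ∨ □r is true.
  So □((◇s ∧ s) ∨ □r) is true at w0.

Yes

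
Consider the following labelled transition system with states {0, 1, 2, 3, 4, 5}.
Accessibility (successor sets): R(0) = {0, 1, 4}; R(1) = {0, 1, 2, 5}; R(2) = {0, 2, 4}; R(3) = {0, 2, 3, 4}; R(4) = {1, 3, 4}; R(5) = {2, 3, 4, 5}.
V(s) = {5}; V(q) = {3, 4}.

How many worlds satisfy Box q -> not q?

Let φ = Box q -> not q. Evaluate φ at each world:
  0 (successors {0, 1, 4}): φ is true.
  1 (successors {0, 1, 2, 5}): φ is true.
  2 (successors {0, 2, 4}): φ is true.
  3 (successors {0, 2, 3, 4}): φ is true.
  4 (successors {1, 3, 4}): φ is true.
  5 (successors {2, 3, 4, 5}): φ is true.
For instance, at 2:
  At 2: Box q is false, not q is true, so Box q -> not q is true.
    At 2: Box q requires q at every successor {0, 2, 4}.
      q fails at 0, so Box q is false at 2.
Satisfying worlds: {0, 1, 2, 3, 4, 5}

6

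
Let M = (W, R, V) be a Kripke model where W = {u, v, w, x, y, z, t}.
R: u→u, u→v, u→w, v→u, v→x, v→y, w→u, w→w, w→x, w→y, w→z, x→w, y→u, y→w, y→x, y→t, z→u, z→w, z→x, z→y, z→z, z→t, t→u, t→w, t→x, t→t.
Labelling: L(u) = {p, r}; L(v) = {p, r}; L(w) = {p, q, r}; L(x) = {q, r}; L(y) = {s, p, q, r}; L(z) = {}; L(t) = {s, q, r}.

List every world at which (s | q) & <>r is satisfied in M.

Let φ = (s | q) & <>r. Evaluate φ at each world:
  u (successors {u, v, w}): φ is false.
  v (successors {u, x, y}): φ is false.
  w (successors {u, w, x, y, z}): φ is true.
  x (successors {w}): φ is true.
  y (successors {u, w, x, t}): φ is true.
  z (successors {u, w, x, y, z, t}): φ is false.
  t (successors {u, w, x, t}): φ is true.
For instance, at v:
  At v: s | q is false, <>r is true, so (s | q) & <>r is false.
    At v: <>r requires r at some successor in {u, x, y}.
      r holds at u, so <>r is true at v.
Satisfying worlds: {w, x, y, t}

w, x, y, t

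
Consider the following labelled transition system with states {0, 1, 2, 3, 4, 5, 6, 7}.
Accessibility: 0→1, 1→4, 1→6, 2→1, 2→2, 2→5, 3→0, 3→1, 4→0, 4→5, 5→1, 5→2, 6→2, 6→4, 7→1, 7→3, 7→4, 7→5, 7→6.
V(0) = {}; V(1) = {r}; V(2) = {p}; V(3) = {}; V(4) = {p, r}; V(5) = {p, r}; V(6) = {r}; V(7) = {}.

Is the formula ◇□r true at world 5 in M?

At 5: ◇□r requires □r at some successor in {1, 2}.
  □r holds at 1, so ◇□r is true at 5.
    At 1: □r requires r at every successor {4, 6}.
      At 4: r is true.
      At 6: r is true.
    So □r is true at 1.

Yes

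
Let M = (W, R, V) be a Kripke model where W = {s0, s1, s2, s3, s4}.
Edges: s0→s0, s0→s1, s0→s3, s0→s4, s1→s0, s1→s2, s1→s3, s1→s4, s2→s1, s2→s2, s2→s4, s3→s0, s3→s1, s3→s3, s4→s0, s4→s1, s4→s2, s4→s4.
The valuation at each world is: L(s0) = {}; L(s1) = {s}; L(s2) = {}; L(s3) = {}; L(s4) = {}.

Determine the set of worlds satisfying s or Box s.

s1

Let φ = s or Box s. Evaluate φ at each world:
  s0 (successors {s0, s1, s3, s4}): φ is false.
  s1 (successors {s0, s2, s3, s4}): φ is true.
  s2 (successors {s1, s2, s4}): φ is false.
  s3 (successors {s0, s1, s3}): φ is false.
  s4 (successors {s0, s1, s2, s4}): φ is false.
For instance, at s4:
  At s4: s is false, Box s is false, so s or Box s is false.
    At s4: Box s requires s at every successor {s0, s1, s2, s4}.
      s fails at s0, so Box s is false at s4.
Satisfying worlds: {s1}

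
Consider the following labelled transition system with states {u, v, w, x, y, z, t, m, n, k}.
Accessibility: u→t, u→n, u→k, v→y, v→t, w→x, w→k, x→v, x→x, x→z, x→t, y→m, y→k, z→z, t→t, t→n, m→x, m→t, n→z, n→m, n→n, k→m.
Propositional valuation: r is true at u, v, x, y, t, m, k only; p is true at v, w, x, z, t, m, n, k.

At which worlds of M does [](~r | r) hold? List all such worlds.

u, v, w, x, y, z, t, m, n, k

Let φ = [](~r | r). Evaluate φ at each world:
  u (successors {t, n, k}): φ is true.
  v (successors {y, t}): φ is true.
  w (successors {x, k}): φ is true.
  x (successors {v, x, z, t}): φ is true.
  y (successors {m, k}): φ is true.
  z (successors {z}): φ is true.
  t (successors {t, n}): φ is true.
  m (successors {x, t}): φ is true.
  n (successors {z, m, n}): φ is true.
  k (successors {m}): φ is true.
For instance, at k:
  At k: [](~r | r) requires ~r | r at every successor {m}.
    At m: ~r | r is true.
  So [](~r | r) is true at k.
Satisfying worlds: {u, v, w, x, y, z, t, m, n, k}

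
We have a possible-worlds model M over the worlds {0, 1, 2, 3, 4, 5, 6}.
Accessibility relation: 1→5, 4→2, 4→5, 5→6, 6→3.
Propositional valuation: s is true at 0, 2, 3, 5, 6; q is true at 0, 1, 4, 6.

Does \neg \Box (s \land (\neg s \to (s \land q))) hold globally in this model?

No

Let φ = \neg \Box (s \land (\neg s \to (s \land q))). Evaluate φ at each world:
  0 (successors ∅): φ is false.
  1 (successors {5}): φ is false.
  2 (successors ∅): φ is false.
  3 (successors ∅): φ is false.
  4 (successors {2, 5}): φ is false.
  5 (successors {6}): φ is false.
  6 (successors {3}): φ is false.
Detail at 0 (counterexample):
  At 0: \Box (s \land (\neg s \to (s \land q))) is true, so \neg \Box (s \land (\neg s \to (s \land q))) is false.
    At 0: no accessible worlds, so \Box (s \land (\neg s \to (s \land q))) holds vacuously.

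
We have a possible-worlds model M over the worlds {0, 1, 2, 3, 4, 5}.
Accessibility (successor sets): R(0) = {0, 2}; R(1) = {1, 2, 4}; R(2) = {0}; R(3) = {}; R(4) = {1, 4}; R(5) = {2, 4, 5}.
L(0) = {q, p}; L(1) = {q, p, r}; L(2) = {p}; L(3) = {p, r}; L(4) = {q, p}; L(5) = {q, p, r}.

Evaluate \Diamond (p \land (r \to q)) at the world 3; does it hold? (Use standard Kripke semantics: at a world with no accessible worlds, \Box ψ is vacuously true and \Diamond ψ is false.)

At 3: no accessible worlds, so \Diamond (p \land (r \to q)) is false.

No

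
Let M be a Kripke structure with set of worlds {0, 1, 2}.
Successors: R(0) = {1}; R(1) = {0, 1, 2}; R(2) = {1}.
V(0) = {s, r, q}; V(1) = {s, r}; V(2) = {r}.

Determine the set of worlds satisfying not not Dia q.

Let φ = not not Dia q. Evaluate φ at each world:
  0 (successors {1}): φ is false.
  1 (successors {0, 1, 2}): φ is true.
  2 (successors {1}): φ is false.
For instance, at 1:
  At 1: not Dia q is false, so not not Dia q is true.
    At 1: Dia q is true, so not Dia q is false.
      At 1: Dia q requires q at some successor in {0, 1, 2}.
        q holds at 0, so Dia q is true at 1.
Satisfying worlds: {1}

1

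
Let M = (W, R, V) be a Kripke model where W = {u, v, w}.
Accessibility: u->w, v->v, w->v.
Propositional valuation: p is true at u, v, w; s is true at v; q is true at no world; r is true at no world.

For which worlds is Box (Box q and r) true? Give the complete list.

none

Recall that Box ψ holds at a world iff ψ holds at every accessible world, and Dia ψ holds iff ψ holds at some accessible world.
Let φ = Box (Box q and r). Evaluate φ at each world:
  u (successors {w}): φ is false.
  v (successors {v}): φ is false.
  w (successors {v}): φ is false.
For instance, at w:
  At w: Box (Box q and r) requires Box q and r at every successor {v}.
    Box q and r fails at v, so Box (Box q and r) is false at w.
      At v: Box q is false, r is false, so Box q and r is false.
Satisfying worlds: none.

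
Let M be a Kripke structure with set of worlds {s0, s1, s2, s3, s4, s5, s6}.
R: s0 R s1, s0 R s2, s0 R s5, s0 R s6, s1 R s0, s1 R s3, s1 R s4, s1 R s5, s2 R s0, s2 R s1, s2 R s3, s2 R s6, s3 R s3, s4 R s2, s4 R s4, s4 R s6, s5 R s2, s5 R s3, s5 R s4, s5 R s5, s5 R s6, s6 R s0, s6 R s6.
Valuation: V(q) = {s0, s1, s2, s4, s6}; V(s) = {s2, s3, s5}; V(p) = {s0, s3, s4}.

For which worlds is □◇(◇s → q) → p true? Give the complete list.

s0, s1, s2, s3, s4, s5

Let φ = □◇(◇s → q) → p. Evaluate φ at each world:
  s0 (successors {s1, s2, s5, s6}): φ is true.
  s1 (successors {s0, s3, s4, s5}): φ is true.
  s2 (successors {s0, s1, s3, s6}): φ is true.
  s3 (successors {s3}): φ is true.
  s4 (successors {s2, s4, s6}): φ is true.
  s5 (successors {s2, s3, s4, s5, s6}): φ is true.
  s6 (successors {s0, s6}): φ is false.
For instance, at s1:
  At s1: □◇(◇s → q) is false, p is false, so □◇(◇s → q) → p is true.
    At s1: □◇(◇s → q) requires ◇(◇s → q) at every successor {s0, s3, s4, s5}.
      ◇(◇s → q) fails at s3, so □◇(◇s → q) is false at s1.
Satisfying worlds: {s0, s1, s2, s3, s4, s5}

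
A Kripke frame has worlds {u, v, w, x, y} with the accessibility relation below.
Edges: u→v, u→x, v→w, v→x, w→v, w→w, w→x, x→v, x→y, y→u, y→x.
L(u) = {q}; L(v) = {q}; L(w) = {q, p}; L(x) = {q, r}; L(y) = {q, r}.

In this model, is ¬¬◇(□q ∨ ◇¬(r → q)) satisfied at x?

Yes

At x: ¬◇(□q ∨ ◇¬(r → q)) is false, so ¬¬◇(□q ∨ ◇¬(r → q)) is true.
  At x: ◇(□q ∨ ◇¬(r → q)) is true, so ¬◇(□q ∨ ◇¬(r → q)) is false.
    At x: ◇(□q ∨ ◇¬(r → q)) requires □q ∨ ◇¬(r → q) at some successor in {v, y}.
      □q ∨ ◇¬(r → q) holds at v, so ◇(□q ∨ ◇¬(r → q)) is true at x.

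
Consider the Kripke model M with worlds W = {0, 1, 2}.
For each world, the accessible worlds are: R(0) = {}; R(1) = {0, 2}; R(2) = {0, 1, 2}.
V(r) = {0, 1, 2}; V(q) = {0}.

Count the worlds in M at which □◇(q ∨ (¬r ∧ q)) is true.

Let φ = □◇(q ∨ (¬r ∧ q)). Evaluate φ at each world:
  0 (successors ∅): φ is true.
  1 (successors {0, 2}): φ is false.
  2 (successors {0, 1, 2}): φ is false.
For instance, at 1:
  At 1: □◇(q ∨ (¬r ∧ q)) requires ◇(q ∨ (¬r ∧ q)) at every successor {0, 2}.
    ◇(q ∨ (¬r ∧ q)) fails at 0, so □◇(q ∨ (¬r ∧ q)) is false at 1.
      At 0: no accessible worlds, so ◇(q ∨ (¬r ∧ q)) is false.
Satisfying worlds: {0}

1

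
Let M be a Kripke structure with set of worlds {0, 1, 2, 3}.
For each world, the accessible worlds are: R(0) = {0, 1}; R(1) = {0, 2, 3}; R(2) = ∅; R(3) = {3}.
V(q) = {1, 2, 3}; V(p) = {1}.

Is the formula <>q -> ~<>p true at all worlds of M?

Let φ = <>q -> ~<>p. Evaluate φ at each world:
  0 (successors {0, 1}): φ is false.
  1 (successors {0, 2, 3}): φ is true.
  2 (successors ∅): φ is true.
  3 (successors {3}): φ is true.
Detail at 0 (counterexample):
  At 0: <>q is true, ~<>p is false, so <>q -> ~<>p is false.
    At 0: <>q requires q at some successor in {0, 1}.
      q holds at 1, so <>q is true at 0.
    At 0: <>p is true, so ~<>p is false.
      At 0: <>p requires p at some successor in {0, 1}.
        p holds at 1, so <>p is true at 0.

No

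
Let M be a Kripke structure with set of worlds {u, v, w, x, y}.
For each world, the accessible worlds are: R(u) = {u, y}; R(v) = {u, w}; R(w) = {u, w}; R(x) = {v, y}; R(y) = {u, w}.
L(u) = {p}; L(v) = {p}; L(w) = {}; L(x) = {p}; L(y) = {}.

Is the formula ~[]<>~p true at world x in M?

No

At x: []<>~p is true, so ~[]<>~p is false.
  At x: []<>~p requires <>~p at every successor {v, y}.
      At v: <>~p requires ~p at some successor in {u, w}.
        ~p holds at w, so <>~p is true at v.
      At y: <>~p requires ~p at some successor in {u, w}.
        ~p holds at w, so <>~p is true at y.
  So []<>~p is true at x.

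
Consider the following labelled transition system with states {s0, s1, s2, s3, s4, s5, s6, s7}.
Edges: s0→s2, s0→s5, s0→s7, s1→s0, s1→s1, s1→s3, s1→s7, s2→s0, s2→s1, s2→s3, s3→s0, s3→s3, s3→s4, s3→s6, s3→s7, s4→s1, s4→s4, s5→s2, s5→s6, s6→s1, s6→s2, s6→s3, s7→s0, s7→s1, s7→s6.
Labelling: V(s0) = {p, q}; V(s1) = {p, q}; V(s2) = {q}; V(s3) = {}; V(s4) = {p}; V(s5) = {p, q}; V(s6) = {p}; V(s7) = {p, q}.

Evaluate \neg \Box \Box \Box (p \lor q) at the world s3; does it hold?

Yes

At s3: \Box \Box \Box (p \lor q) is false, so \neg \Box \Box \Box (p \lor q) is true.
  At s3: \Box \Box \Box (p \lor q) requires \Box \Box (p \lor q) at every successor {s0, s3, s4, s6, s7}.
    \Box \Box (p \lor q) fails at s0, so \Box \Box \Box (p \lor q) is false at s3.
      At s0: \Box \Box (p \lor q) requires \Box (p \lor q) at every successor {s2, s5, s7}.
        \Box (p \lor q) fails at s2, so \Box \Box (p \lor q) is false at s0.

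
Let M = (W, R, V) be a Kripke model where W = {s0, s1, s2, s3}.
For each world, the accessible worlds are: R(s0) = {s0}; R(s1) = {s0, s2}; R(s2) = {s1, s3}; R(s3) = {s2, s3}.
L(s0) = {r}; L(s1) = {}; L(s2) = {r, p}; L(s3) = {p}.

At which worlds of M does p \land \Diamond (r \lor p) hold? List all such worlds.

s2, s3

Let φ = p \land \Diamond (r \lor p). Evaluate φ at each world:
  s0 (successors {s0}): φ is false.
  s1 (successors {s0, s2}): φ is false.
  s2 (successors {s1, s3}): φ is true.
  s3 (successors {s2, s3}): φ is true.
For instance, at s2:
  At s2: p is true, \Diamond (r \lor p) is true, so p \land \Diamond (r \lor p) is true.
    At s2: \Diamond (r \lor p) requires r \lor p at some successor in {s1, s3}.
      r \lor p holds at s3, so \Diamond (r \lor p) is true at s2.
Satisfying worlds: {s2, s3}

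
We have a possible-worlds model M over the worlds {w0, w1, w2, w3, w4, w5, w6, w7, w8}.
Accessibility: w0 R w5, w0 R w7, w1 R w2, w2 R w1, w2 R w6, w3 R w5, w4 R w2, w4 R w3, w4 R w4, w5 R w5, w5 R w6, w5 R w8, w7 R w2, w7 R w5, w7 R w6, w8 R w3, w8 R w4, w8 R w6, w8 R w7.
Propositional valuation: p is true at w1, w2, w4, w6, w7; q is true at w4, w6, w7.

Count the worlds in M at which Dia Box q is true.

Let φ = Dia Box q. Evaluate φ at each world:
  w0 (successors {w5, w7}): φ is false.
  w1 (successors {w2}): φ is false.
  w2 (successors {w1, w6}): φ is true.
  w3 (successors {w5}): φ is false.
  w4 (successors {w2, w3, w4}): φ is false.
  w5 (successors {w5, w6, w8}): φ is true.
  w6 (successors ∅): φ is false.
  w7 (successors {w2, w5, w6}): φ is true.
  w8 (successors {w3, w4, w6, w7}): φ is true.
For instance, at w1:
  At w1: Dia Box q requires Box q at some successor in {w2}.
    At w2: Box q is false.
  So Dia Box q is false at w1.
Satisfying worlds: {w2, w5, w7, w8}

4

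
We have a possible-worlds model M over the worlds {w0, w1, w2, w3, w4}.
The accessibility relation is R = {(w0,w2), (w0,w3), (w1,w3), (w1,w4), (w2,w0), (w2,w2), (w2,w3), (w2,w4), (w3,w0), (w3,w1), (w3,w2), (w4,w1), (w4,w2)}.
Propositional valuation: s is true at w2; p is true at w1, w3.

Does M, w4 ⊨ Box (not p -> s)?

Yes

At w4: Box (not p -> s) requires not p -> s at every successor {w1, w2}.
  At w1: not p -> s is true.
  At w2: not p -> s is true.
So Box (not p -> s) is true at w4.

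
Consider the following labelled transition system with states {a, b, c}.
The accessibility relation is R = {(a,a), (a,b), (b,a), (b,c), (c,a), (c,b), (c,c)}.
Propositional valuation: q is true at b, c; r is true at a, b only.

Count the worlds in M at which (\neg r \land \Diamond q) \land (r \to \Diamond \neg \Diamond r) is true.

1

Let φ = (\neg r \land \Diamond q) \land (r \to \Diamond \neg \Diamond r). Evaluate φ at each world:
  a (successors {a, b}): φ is false.
  b (successors {a, c}): φ is false.
  c (successors {a, b, c}): φ is true.
For instance, at c:
  At c: \neg r \land \Diamond q is true, r \to \Diamond \neg \Diamond r is true, so (\neg r \land \Diamond q) \land (r \to \Diamond \neg \Diamond r) is true.
    At c: \neg r is true, \Diamond q is true, so \neg r \land \Diamond q is true.
      At c: \Diamond q requires q at some successor in {a, b, c}.
        q holds at b, so \Diamond q is true at c.
    At c: r is false, \Diamond \neg \Diamond r is false, so r \to \Diamond \neg \Diamond r is true.
      At c: \Diamond \neg \Diamond r requires \neg \Diamond r at some successor in {a, b, c}.
        At a: \neg \Diamond r is false.
        At b: \neg \Diamond r is false.
        At c: \neg \Diamond r is false.
      So \Diamond \neg \Diamond r is false at c.
Satisfying worlds: {c}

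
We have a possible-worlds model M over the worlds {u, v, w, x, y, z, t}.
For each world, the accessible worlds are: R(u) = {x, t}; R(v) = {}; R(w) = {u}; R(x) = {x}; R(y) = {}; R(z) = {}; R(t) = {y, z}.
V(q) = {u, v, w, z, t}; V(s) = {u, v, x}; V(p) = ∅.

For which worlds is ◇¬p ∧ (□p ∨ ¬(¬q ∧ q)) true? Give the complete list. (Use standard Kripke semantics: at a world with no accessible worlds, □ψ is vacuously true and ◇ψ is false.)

u, w, x, t

Recall that □ψ holds at a world iff ψ holds at every accessible world, and ◇ψ holds iff ψ holds at some accessible world.
Let φ = ◇¬p ∧ (□p ∨ ¬(¬q ∧ q)). Evaluate φ at each world:
  u (successors {x, t}): φ is true.
  v (successors ∅): φ is false.
  w (successors {u}): φ is true.
  x (successors {x}): φ is true.
  y (successors ∅): φ is false.
  z (successors ∅): φ is false.
  t (successors {y, z}): φ is true.
For instance, at u:
  At u: ◇¬p is true, □p ∨ ¬(¬q ∧ q) is true, so ◇¬p ∧ (□p ∨ ¬(¬q ∧ q)) is true.
    At u: ◇¬p requires ¬p at some successor in {x, t}.
      ¬p holds at x, so ◇¬p is true at u.
    At u: □p is false, ¬(¬q ∧ q) is true, so □p ∨ ¬(¬q ∧ q) is true.
      At u: □p requires p at every successor {x, t}.
        p fails at x, so □p is false at u.
Satisfying worlds: {u, w, x, t}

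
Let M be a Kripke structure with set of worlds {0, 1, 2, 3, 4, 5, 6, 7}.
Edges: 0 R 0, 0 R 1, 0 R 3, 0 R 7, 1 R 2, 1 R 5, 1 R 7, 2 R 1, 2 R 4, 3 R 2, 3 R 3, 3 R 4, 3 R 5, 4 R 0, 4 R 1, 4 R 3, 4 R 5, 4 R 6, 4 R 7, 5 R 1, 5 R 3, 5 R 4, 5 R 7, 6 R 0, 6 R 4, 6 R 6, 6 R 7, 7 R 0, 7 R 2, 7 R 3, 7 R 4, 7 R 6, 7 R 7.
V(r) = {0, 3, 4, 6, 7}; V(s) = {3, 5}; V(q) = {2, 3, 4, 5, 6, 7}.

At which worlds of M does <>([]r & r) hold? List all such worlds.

Recall that []ψ holds at a world iff ψ holds at every accessible world, and <>ψ holds iff ψ holds at some accessible world.
Let φ = <>([]r & r). Evaluate φ at each world:
  0 (successors {0, 1, 3, 7}): φ is false.
  1 (successors {2, 5, 7}): φ is false.
  2 (successors {1, 4}): φ is false.
  3 (successors {2, 3, 4, 5}): φ is false.
  4 (successors {0, 1, 3, 5, 6, 7}): φ is true.
  5 (successors {1, 3, 4, 7}): φ is false.
  6 (successors {0, 4, 6, 7}): φ is true.
  7 (successors {0, 2, 3, 4, 6, 7}): φ is true.
For instance, at 0:
  At 0: <>([]r & r) requires []r & r at some successor in {0, 1, 3, 7}.
    At 0: []r & r is false.
    At 1: []r & r is false.
    At 3: []r & r is false.
    At 7: []r & r is false.
  So <>([]r & r) is false at 0.
Satisfying worlds: {4, 6, 7}

4, 6, 7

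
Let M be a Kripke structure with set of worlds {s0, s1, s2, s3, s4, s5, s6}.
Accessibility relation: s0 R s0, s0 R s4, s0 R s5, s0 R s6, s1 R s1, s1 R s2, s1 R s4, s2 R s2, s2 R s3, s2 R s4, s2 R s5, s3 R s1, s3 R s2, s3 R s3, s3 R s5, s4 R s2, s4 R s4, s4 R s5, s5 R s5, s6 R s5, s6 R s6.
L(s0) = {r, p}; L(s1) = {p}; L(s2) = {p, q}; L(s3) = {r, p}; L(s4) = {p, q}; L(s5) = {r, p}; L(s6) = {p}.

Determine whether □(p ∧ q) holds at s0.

No

At s0: □(p ∧ q) requires p ∧ q at every successor {s0, s4, s5, s6}.
  p ∧ q fails at s0, so □(p ∧ q) is false at s0.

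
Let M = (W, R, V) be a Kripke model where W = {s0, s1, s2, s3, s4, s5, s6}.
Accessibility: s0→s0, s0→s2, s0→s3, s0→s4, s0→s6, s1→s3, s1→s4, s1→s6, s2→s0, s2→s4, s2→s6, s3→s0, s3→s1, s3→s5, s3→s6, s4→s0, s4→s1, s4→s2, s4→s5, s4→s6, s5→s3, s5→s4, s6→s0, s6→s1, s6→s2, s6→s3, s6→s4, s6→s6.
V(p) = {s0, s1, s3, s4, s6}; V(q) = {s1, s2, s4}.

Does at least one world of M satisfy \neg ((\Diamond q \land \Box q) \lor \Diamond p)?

Let φ = \neg ((\Diamond q \land \Box q) \lor \Diamond p). Evaluate φ at each world:
  s0 (successors {s0, s2, s3, s4, s6}): φ is false.
  s1 (successors {s3, s4, s6}): φ is false.
  s2 (successors {s0, s4, s6}): φ is false.
  s3 (successors {s0, s1, s5, s6}): φ is false.
  s4 (successors {s0, s1, s2, s5, s6}): φ is false.
  s5 (successors {s3, s4}): φ is false.
  s6 (successors {s0, s1, s2, s3, s4, s6}): φ is false.
For instance, at s2:
  At s2: (\Diamond q \land \Box q) \lor \Diamond p is true, so \neg ((\Diamond q \land \Box q) \lor \Diamond p) is false.
    At s2: \Diamond q \land \Box q is false, \Diamond p is true, so (\Diamond q \land \Box q) \lor \Diamond p is true.
      At s2: \Diamond q is true, \Box q is false, so \Diamond q \land \Box q is false.
      At s2: \Diamond p requires p at some successor in {s0, s4, s6}.
        p holds at s0, so \Diamond p is true at s2.

No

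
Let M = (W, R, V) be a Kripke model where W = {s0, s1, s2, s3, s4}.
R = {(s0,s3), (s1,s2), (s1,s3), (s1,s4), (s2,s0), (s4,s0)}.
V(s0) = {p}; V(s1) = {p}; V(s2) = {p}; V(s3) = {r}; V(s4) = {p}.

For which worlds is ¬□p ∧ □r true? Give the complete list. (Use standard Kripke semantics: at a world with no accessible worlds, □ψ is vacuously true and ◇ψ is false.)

s0

Let φ = ¬□p ∧ □r. Evaluate φ at each world:
  s0 (successors {s3}): φ is true.
  s1 (successors {s2, s3, s4}): φ is false.
  s2 (successors {s0}): φ is false.
  s3 (successors ∅): φ is false.
  s4 (successors {s0}): φ is false.
For instance, at s0:
  At s0: ¬□p is true, □r is true, so ¬□p ∧ □r is true.
    At s0: □p is false, so ¬□p is true.
      At s0: □p requires p at every successor {s3}.
        p fails at s3, so □p is false at s0.
    At s0: □r requires r at every successor {s3}.
      At s3: r is true.
    So □r is true at s0.
Satisfying worlds: {s0}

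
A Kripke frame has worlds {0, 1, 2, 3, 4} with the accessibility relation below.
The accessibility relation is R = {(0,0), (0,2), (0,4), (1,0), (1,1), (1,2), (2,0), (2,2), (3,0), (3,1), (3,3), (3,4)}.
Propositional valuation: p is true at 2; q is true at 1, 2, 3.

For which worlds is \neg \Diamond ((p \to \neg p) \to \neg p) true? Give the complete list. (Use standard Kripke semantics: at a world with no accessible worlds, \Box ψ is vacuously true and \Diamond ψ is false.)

4

Let φ = \neg \Diamond ((p \to \neg p) \to \neg p). Evaluate φ at each world:
  0 (successors {0, 2, 4}): φ is false.
  1 (successors {0, 1, 2}): φ is false.
  2 (successors {0, 2}): φ is false.
  3 (successors {0, 1, 3, 4}): φ is false.
  4 (successors ∅): φ is true.
For instance, at 2:
  At 2: \Diamond ((p \to \neg p) \to \neg p) is true, so \neg \Diamond ((p \to \neg p) \to \neg p) is false.
    At 2: \Diamond ((p \to \neg p) \to \neg p) requires (p \to \neg p) \to \neg p at some successor in {0, 2}.
      (p \to \neg p) \to \neg p holds at 0, so \Diamond ((p \to \neg p) \to \neg p) is true at 2.
Satisfying worlds: {4}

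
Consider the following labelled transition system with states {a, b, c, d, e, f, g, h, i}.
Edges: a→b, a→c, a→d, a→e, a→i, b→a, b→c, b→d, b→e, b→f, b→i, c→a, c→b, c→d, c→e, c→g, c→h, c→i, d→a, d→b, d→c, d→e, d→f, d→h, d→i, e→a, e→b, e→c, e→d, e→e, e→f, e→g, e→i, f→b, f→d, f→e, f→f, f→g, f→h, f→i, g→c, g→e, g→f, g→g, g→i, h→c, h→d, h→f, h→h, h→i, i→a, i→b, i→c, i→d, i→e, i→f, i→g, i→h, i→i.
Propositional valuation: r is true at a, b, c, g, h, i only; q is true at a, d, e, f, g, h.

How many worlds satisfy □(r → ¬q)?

Let φ = □(r → ¬q). Evaluate φ at each world:
  a (successors {b, c, d, e, i}): φ is true.
  b (successors {a, c, d, e, f, i}): φ is false.
  c (successors {a, b, d, e, g, h, i}): φ is false.
  d (successors {a, b, c, e, f, h, i}): φ is false.
  e (successors {a, b, c, d, e, f, g, i}): φ is false.
  f (successors {b, d, e, f, g, h, i}): φ is false.
  g (successors {c, e, f, g, i}): φ is false.
  h (successors {c, d, f, h, i}): φ is false.
  i (successors {a, b, c, d, e, f, g, h, i}): φ is false.
For instance, at g:
  At g: □(r → ¬q) requires r → ¬q at every successor {c, e, f, g, i}.
    r → ¬q fails at g, so □(r → ¬q) is false at g.
Satisfying worlds: {a}

1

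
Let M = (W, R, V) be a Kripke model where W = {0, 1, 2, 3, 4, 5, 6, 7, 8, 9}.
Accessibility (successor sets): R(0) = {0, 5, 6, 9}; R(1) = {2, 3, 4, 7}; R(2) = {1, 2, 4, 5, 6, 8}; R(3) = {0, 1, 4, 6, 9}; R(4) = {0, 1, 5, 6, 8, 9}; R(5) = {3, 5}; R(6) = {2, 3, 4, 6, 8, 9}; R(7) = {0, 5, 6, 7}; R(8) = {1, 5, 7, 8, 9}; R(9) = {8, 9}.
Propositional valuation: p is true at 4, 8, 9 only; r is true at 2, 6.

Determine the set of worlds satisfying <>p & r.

2, 6

Let φ = <>p & r. Evaluate φ at each world:
  0 (successors {0, 5, 6, 9}): φ is false.
  1 (successors {2, 3, 4, 7}): φ is false.
  2 (successors {1, 2, 4, 5, 6, 8}): φ is true.
  3 (successors {0, 1, 4, 6, 9}): φ is false.
  4 (successors {0, 1, 5, 6, 8, 9}): φ is false.
  5 (successors {3, 5}): φ is false.
  6 (successors {2, 3, 4, 6, 8, 9}): φ is true.
  7 (successors {0, 5, 6, 7}): φ is false.
  8 (successors {1, 5, 7, 8, 9}): φ is false.
  9 (successors {8, 9}): φ is false.
For instance, at 7:
  At 7: <>p is false, r is false, so <>p & r is false.
    At 7: <>p requires p at some successor in {0, 5, 6, 7}.
      At 0: p is false.
      At 5: p is false.
      At 6: p is false.
      At 7: p is false.
    So <>p is false at 7.
Satisfying worlds: {2, 6}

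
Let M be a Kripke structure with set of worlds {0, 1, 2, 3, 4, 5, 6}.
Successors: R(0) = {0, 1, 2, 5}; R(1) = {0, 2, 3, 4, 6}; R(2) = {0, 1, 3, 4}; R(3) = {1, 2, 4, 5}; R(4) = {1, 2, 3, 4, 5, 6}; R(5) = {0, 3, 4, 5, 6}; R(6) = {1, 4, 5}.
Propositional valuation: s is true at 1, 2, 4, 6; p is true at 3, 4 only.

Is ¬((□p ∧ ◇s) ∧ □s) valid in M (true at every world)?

Recall that □ψ holds at a world iff ψ holds at every accessible world, and ◇ψ holds iff ψ holds at some accessible world.
Let φ = ¬((□p ∧ ◇s) ∧ □s). Evaluate φ at each world:
  0 (successors {0, 1, 2, 5}): φ is true.
  1 (successors {0, 2, 3, 4, 6}): φ is true.
  2 (successors {0, 1, 3, 4}): φ is true.
  3 (successors {1, 2, 4, 5}): φ is true.
  4 (successors {1, 2, 3, 4, 5, 6}): φ is true.
  5 (successors {0, 3, 4, 5, 6}): φ is true.
  6 (successors {1, 4, 5}): φ is true.
For instance, at 4:
  At 4: (□p ∧ ◇s) ∧ □s is false, so ¬((□p ∧ ◇s) ∧ □s) is true.
    At 4: □p ∧ ◇s is false, □s is false, so (□p ∧ ◇s) ∧ □s is false.
      At 4: □p is false, ◇s is true, so □p ∧ ◇s is false.
      At 4: □s requires s at every successor {1, 2, 3, 4, 5, 6}.
        s fails at 3, so □s is false at 4.

Yes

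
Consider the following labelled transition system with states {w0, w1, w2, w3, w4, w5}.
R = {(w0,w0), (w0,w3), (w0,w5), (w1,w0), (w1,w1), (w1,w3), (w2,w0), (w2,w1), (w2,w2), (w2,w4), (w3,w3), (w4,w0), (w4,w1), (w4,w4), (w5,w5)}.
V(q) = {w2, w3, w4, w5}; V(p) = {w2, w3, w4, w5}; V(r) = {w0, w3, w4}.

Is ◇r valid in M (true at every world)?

Recall that ◇ψ holds at a world iff ψ holds at some accessible world.
Let φ = ◇r. Evaluate φ at each world:
  w0 (successors {w0, w3, w5}): φ is true.
  w1 (successors {w0, w1, w3}): φ is true.
  w2 (successors {w0, w1, w2, w4}): φ is true.
  w3 (successors {w3}): φ is true.
  w4 (successors {w0, w1, w4}): φ is true.
  w5 (successors {w5}): φ is false.
Detail at w5 (counterexample):
  At w5: ◇r requires r at some successor in {w5}.
    At w5: r is false.
  So ◇r is false at w5.

No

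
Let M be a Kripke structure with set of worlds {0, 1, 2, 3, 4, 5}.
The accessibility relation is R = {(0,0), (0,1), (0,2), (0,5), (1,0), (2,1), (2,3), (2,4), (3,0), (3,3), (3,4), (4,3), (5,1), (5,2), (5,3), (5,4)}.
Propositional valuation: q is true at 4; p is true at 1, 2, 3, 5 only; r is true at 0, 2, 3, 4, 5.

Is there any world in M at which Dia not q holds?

Recall that Dia ψ holds at a world iff ψ holds at some accessible world.
Let φ = Dia not q. Evaluate φ at each world:
  0 (successors {0, 1, 2, 5}): φ is true.
  1 (successors {0}): φ is true.
  2 (successors {1, 3, 4}): φ is true.
  3 (successors {0, 3, 4}): φ is true.
  4 (successors {3}): φ is true.
  5 (successors {1, 2, 3, 4}): φ is true.
Detail at 0 (witness):
  At 0: Dia not q requires not q at some successor in {0, 1, 2, 5}.
    not q holds at 0, so Dia not q is true at 0.

Yes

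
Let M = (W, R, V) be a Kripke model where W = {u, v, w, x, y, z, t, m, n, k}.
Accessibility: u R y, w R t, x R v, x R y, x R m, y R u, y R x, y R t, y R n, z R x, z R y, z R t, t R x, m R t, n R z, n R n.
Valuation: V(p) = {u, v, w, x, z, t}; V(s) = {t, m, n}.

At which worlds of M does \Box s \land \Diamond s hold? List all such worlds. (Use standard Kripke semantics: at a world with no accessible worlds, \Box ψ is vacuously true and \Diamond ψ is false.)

w, m

Let φ = \Box s \land \Diamond s. Evaluate φ at each world:
  u (successors {y}): φ is false.
  v (successors ∅): φ is false.
  w (successors {t}): φ is true.
  x (successors {v, y, m}): φ is false.
  y (successors {u, x, t, n}): φ is false.
  z (successors {x, y, t}): φ is false.
  t (successors {x}): φ is false.
  m (successors {t}): φ is true.
  n (successors {z, n}): φ is false.
  k (successors ∅): φ is false.
For instance, at y:
  At y: \Box s is false, \Diamond s is true, so \Box s \land \Diamond s is false.
    At y: \Box s requires s at every successor {u, x, t, n}.
      s fails at u, so \Box s is false at y.
    At y: \Diamond s requires s at some successor in {u, x, t, n}.
      s holds at t, so \Diamond s is true at y.
Satisfying worlds: {w, m}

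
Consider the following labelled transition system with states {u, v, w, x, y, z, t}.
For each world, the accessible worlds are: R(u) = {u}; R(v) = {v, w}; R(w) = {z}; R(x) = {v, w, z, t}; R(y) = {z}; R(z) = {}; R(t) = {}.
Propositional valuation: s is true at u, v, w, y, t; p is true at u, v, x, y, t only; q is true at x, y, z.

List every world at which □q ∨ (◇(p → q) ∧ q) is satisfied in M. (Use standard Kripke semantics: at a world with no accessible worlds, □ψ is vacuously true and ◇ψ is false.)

Let φ = □q ∨ (◇(p → q) ∧ q). Evaluate φ at each world:
  u (successors {u}): φ is false.
  v (successors {v, w}): φ is false.
  w (successors {z}): φ is true.
  x (successors {v, w, z, t}): φ is true.
  y (successors {z}): φ is true.
  z (successors ∅): φ is true.
  t (successors ∅): φ is true.
For instance, at y:
  At y: □q is true, ◇(p → q) ∧ q is true, so □q ∨ (◇(p → q) ∧ q) is true.
    At y: □q requires q at every successor {z}.
      At z: q is true.
    So □q is true at y.
    At y: ◇(p → q) is true, q is true, so ◇(p → q) ∧ q is true.
      At y: ◇(p → q) requires p → q at some successor in {z}.
        p → q holds at z, so ◇(p → q) is true at y.
Satisfying worlds: {w, x, y, z, t}

w, x, y, z, t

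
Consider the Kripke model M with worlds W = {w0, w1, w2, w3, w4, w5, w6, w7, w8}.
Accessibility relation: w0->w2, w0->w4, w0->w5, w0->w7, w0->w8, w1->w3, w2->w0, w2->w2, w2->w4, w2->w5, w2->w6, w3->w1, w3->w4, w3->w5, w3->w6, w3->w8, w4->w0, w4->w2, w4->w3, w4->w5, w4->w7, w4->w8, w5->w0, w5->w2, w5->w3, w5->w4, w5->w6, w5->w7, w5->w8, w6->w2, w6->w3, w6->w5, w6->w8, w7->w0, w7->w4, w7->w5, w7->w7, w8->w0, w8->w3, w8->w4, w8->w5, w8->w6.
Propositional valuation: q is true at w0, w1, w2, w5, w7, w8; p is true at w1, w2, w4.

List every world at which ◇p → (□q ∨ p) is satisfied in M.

w1, w2, w4

Let φ = ◇p → (□q ∨ p). Evaluate φ at each world:
  w0 (successors {w2, w4, w5, w7, w8}): φ is false.
  w1 (successors {w3}): φ is true.
  w2 (successors {w0, w2, w4, w5, w6}): φ is true.
  w3 (successors {w1, w4, w5, w6, w8}): φ is false.
  w4 (successors {w0, w2, w3, w5, w7, w8}): φ is true.
  w5 (successors {w0, w2, w3, w4, w6, w7, w8}): φ is false.
  w6 (successors {w2, w3, w5, w8}): φ is false.
  w7 (successors {w0, w4, w5, w7}): φ is false.
  w8 (successors {w0, w3, w4, w5, w6}): φ is false.
For instance, at w6:
  At w6: ◇p is true, □q ∨ p is false, so ◇p → (□q ∨ p) is false.
    At w6: ◇p requires p at some successor in {w2, w3, w5, w8}.
      p holds at w2, so ◇p is true at w6.
    At w6: □q is false, p is false, so □q ∨ p is false.
      At w6: □q requires q at every successor {w2, w3, w5, w8}.
        q fails at w3, so □q is false at w6.
Satisfying worlds: {w1, w2, w4}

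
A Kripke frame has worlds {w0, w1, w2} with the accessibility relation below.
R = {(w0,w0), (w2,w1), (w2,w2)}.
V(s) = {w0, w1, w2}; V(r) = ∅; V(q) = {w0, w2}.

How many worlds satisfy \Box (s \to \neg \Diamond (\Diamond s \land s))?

Let φ = \Box (s \to \neg \Diamond (\Diamond s \land s)). Evaluate φ at each world:
  w0 (successors {w0}): φ is false.
  w1 (successors ∅): φ is true.
  w2 (successors {w1, w2}): φ is false.
For instance, at w0:
  At w0: \Box (s \to \neg \Diamond (\Diamond s \land s)) requires s \to \neg \Diamond (\Diamond s \land s) at every successor {w0}.
    s \to \neg \Diamond (\Diamond s \land s) fails at w0, so \Box (s \to \neg \Diamond (\Diamond s \land s)) is false at w0.
      At w0: s is true, \neg \Diamond (\Diamond s \land s) is false, so s \to \neg \Diamond (\Diamond s \land s) is false.
Satisfying worlds: {w1}

1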